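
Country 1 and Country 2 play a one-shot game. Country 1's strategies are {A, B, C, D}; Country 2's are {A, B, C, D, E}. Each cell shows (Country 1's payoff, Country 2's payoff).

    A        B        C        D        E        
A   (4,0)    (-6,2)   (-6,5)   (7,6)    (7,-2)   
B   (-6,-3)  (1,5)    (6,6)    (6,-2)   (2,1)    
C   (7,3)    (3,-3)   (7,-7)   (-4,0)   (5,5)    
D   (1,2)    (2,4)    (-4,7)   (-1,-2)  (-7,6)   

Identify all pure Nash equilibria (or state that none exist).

(A, D)

Find each player's best response to every opponent strategy; NE are the intersections.
Country 1's best responses — vs A: C (payoff 7); vs B: C (payoff 3); vs C: C (payoff 7); vs D: A (payoff 7); vs E: A (payoff 7).
Country 2's best responses — vs A: D (payoff 6); vs B: C (payoff 6); vs C: E (payoff 5); vs D: C (payoff 7).
The only mutual best response is (A, D); neither player gains by switching there.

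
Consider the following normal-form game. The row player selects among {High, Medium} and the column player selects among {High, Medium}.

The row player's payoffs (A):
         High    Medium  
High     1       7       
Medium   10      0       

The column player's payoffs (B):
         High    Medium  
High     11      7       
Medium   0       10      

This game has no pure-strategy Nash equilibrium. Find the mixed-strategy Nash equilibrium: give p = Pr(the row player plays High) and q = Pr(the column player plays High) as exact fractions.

p = 5/7, q = 7/16

Each player's mixing probability is pinned down by making the *other* player indifferent.
The column player indifferent between High and Medium: p·11 + (1−p)·0 = p·7 + (1−p)·10 ⟹ 0 + 11p = 10 + (-3)p ⟹ p = 5/7.
The row player indifferent between High and Medium: q·1 + (1−q)·7 = q·10 + (1−q)·0 ⟹ 7 + (-6)q = 0 + 10q ⟹ q = 7/16.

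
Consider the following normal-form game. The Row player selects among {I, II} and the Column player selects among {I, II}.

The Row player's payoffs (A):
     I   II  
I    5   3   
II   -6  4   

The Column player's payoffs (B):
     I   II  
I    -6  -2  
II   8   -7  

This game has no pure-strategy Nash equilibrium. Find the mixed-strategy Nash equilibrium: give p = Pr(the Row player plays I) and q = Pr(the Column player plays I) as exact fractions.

p = 15/19, q = 1/12

Each player's mixing probability is pinned down by making the *other* player indifferent.
The Column player indifferent between I and II: p·(-6) + (1−p)·8 = p·(-2) + (1−p)·(-7) ⟹ 8 + (-14)p = (-7) + 5p ⟹ p = 15/19.
The Row player indifferent between I and II: q·5 + (1−q)·3 = q·(-6) + (1−q)·4 ⟹ 3 + 2q = 4 + (-10)q ⟹ q = 1/12.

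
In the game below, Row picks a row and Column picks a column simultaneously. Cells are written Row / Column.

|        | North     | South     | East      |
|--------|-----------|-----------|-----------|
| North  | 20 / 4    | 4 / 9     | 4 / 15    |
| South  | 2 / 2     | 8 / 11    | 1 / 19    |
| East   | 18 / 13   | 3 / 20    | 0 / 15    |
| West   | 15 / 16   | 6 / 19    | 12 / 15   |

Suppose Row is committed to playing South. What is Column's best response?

With Row fixed at South, Column's payoffs are: North → 2, South → 11, East → 19.
The maximum is 19, achieved by East.

East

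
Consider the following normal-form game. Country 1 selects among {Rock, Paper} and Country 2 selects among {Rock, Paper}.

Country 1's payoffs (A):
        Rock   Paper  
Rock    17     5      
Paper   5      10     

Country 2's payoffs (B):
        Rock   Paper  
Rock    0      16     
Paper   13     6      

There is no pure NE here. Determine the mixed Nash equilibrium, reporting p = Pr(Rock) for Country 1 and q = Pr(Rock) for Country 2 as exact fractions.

p = 7/23, q = 5/17

In a mixed NE each player is indifferent between their pure strategies, so the opponent's mix sets the indifference.
Country 2 indifferent between Rock and Paper: p·0 + (1−p)·13 = p·16 + (1−p)·6 ⟹ 13 + (-13)p = 6 + 10p ⟹ p = 7/23.
Country 1 indifferent between Rock and Paper: q·17 + (1−q)·5 = q·5 + (1−q)·10 ⟹ 5 + 12q = 10 + (-5)q ⟹ q = 5/17.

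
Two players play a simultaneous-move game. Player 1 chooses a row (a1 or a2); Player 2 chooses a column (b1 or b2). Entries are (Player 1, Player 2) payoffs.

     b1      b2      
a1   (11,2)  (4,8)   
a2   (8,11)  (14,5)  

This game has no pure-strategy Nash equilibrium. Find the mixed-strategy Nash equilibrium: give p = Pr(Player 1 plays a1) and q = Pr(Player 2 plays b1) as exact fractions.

Each player's mixing probability is pinned down by making the *other* player indifferent.
Player 2 indifferent between b1 and b2: p·2 + (1−p)·11 = p·8 + (1−p)·5 ⟹ 11 + (-9)p = 5 + 3p ⟹ p = 1/2.
Player 1 indifferent between a1 and a2: q·11 + (1−q)·4 = q·8 + (1−q)·14 ⟹ 4 + 7q = 14 + (-6)q ⟹ q = 10/13.

p = 1/2, q = 10/13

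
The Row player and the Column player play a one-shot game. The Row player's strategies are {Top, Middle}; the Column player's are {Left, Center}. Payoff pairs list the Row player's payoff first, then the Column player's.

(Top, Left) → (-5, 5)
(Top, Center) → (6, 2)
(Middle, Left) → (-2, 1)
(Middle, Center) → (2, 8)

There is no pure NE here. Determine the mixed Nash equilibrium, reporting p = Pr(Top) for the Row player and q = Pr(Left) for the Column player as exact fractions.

Each player's mixing probability is pinned down by making the *other* player indifferent.
The Column player indifferent between Left and Center: p·5 + (1−p)·1 = p·2 + (1−p)·8 ⟹ 1 + 4p = 8 + (-6)p ⟹ p = 7/10.
The Row player indifferent between Top and Middle: q·(-5) + (1−q)·6 = q·(-2) + (1−q)·2 ⟹ 6 + (-11)q = 2 + (-4)q ⟹ q = 4/7.

p = 7/10, q = 4/7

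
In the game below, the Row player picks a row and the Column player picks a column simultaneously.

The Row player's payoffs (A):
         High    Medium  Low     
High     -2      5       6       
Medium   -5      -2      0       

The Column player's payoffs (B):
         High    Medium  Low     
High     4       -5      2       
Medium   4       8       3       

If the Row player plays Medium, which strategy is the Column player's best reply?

Medium

With the Row player fixed at Medium, the Column player's payoffs are: High → 4, Medium → 8, Low → 3.
The maximum is 8, achieved by Medium.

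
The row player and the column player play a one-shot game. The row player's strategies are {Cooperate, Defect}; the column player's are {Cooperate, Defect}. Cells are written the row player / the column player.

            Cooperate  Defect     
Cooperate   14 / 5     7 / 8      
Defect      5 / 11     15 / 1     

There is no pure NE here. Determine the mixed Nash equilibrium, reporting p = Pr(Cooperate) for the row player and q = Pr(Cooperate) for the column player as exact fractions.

p = 10/13, q = 8/17

Each player's mixing probability is pinned down by making the *other* player indifferent.
The column player indifferent between Cooperate and Defect: p·5 + (1−p)·11 = p·8 + (1−p)·1 ⟹ 11 + (-6)p = 1 + 7p ⟹ p = 10/13.
The row player indifferent between Cooperate and Defect: q·14 + (1−q)·7 = q·5 + (1−q)·15 ⟹ 7 + 7q = 15 + (-10)q ⟹ q = 8/17.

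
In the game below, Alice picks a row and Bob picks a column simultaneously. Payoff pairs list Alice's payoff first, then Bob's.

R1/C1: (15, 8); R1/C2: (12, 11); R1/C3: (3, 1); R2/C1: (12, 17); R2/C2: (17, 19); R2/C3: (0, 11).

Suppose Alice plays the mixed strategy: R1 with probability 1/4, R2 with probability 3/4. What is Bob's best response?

C2

Bob's best reply maximizes expected payoff against the mix.
C1: (1/4)·8 + (3/4)·17 = 59/4
C2: (1/4)·11 + (3/4)·19 = 17
C3: (1/4)·1 + (3/4)·11 = 17/2
Highest expected payoff is 17, from C2.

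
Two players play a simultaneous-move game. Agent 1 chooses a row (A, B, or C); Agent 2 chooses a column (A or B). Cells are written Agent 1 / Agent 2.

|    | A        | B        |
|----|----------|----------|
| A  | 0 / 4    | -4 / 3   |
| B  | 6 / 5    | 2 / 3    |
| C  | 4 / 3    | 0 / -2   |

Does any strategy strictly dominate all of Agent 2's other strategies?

A

Check whether one of Agent 2's strategies beats all alternatives regardless of what the opponent does.
A strictly dominates: vs A: 4 > 3; vs B: 5 > 3; vs C: 3 > -2.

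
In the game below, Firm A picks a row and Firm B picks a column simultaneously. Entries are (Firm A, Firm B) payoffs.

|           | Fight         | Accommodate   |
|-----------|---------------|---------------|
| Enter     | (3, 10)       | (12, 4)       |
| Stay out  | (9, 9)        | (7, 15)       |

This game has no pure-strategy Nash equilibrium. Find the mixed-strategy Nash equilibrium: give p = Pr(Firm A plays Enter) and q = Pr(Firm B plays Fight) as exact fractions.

Each player's mixing probability is pinned down by making the *other* player indifferent.
Firm B indifferent between Fight and Accommodate: p·10 + (1−p)·9 = p·4 + (1−p)·15 ⟹ 9 + 1p = 15 + (-11)p ⟹ p = 1/2.
Firm A indifferent between Enter and Stay out: q·3 + (1−q)·12 = q·9 + (1−q)·7 ⟹ 12 + (-9)q = 7 + 2q ⟹ q = 5/11.

p = 1/2, q = 5/11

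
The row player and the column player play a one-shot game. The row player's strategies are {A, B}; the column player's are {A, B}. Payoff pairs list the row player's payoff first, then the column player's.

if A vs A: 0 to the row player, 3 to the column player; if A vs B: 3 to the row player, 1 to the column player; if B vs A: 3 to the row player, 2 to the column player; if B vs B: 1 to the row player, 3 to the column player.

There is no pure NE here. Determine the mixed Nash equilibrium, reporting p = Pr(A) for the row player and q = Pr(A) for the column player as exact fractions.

Each player's mixing probability is pinned down by making the *other* player indifferent.
The column player indifferent between A and B: p·3 + (1−p)·2 = p·1 + (1−p)·3 ⟹ 2 + 1p = 3 + (-2)p ⟹ p = 1/3.
The row player indifferent between A and B: q·0 + (1−q)·3 = q·3 + (1−q)·1 ⟹ 3 + (-3)q = 1 + 2q ⟹ q = 2/5.

p = 1/3, q = 2/5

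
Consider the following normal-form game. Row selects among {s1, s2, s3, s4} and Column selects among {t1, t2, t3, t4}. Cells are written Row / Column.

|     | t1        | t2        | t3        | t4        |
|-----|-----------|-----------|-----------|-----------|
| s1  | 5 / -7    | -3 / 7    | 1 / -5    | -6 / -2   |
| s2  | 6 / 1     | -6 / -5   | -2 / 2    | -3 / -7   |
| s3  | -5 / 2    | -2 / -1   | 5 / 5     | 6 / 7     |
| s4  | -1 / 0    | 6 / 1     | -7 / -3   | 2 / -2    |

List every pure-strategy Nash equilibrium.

(s3, t4) and (s4, t2)

Find each player's best response to every opponent strategy; NE are the intersections.
Row's best responses — vs t1: s2 (payoff 6); vs t2: s4 (payoff 6); vs t3: s3 (payoff 5); vs t4: s3 (payoff 6).
Column's best responses — vs s1: t2 (payoff 7); vs s2: t3 (payoff 2); vs s3: t4 (payoff 7); vs s4: t2 (payoff 1).
Mutual best responses occur at (s3, t4) and (s4, t2); at each, neither player gains by switching.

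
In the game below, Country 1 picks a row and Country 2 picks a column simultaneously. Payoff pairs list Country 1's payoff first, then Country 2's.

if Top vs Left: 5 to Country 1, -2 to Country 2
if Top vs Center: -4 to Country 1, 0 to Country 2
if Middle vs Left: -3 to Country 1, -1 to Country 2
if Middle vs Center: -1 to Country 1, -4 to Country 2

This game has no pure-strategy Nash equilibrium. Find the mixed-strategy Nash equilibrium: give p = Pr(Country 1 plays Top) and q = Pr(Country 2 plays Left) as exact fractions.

p = 3/5, q = 3/11

In a mixed NE each player is indifferent between their pure strategies, so the opponent's mix sets the indifference.
Country 2 indifferent between Left and Center: p·(-2) + (1−p)·(-1) = p·0 + (1−p)·(-4) ⟹ (-1) + (-1)p = (-4) + 4p ⟹ p = 3/5.
Country 1 indifferent between Top and Middle: q·5 + (1−q)·(-4) = q·(-3) + (1−q)·(-1) ⟹ (-4) + 9q = (-1) + (-2)q ⟹ q = 3/11.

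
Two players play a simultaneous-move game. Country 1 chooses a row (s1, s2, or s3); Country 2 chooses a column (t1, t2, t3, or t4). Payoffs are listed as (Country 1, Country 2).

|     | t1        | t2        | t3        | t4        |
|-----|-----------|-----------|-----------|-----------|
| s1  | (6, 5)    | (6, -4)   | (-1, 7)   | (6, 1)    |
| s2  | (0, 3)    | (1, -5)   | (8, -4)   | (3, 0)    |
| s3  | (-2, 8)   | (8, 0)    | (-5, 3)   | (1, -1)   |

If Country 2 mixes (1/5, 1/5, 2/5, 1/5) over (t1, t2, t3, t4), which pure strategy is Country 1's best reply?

Country 1's best reply maximizes expected payoff against the mix.
s1: (1/5)·6 + (1/5)·6 + (2/5)·(-1) + (1/5)·6 = 16/5
s2: (1/5)·0 + (1/5)·1 + (2/5)·8 + (1/5)·3 = 4
s3: (1/5)·(-2) + (1/5)·8 + (2/5)·(-5) + (1/5)·1 = -3/5
Highest expected payoff is 4, from s2.

s2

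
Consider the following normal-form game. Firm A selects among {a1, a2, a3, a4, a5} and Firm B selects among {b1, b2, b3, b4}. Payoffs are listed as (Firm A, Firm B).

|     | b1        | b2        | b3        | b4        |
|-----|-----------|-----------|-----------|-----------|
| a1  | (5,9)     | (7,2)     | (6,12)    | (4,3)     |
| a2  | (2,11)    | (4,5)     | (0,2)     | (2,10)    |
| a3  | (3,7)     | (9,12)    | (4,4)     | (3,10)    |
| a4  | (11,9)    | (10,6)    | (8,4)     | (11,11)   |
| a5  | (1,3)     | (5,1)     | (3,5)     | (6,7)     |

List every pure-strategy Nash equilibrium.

Check mutual best responses: a cell is a NE iff neither player can gain by unilaterally deviating.
Firm A's best responses — vs b1: a4 (payoff 11); vs b2: a4 (payoff 10); vs b3: a4 (payoff 8); vs b4: a4 (payoff 11).
Firm B's best responses — vs a1: b3 (payoff 12); vs a2: b1 (payoff 11); vs a3: b2 (payoff 12); vs a4: b4 (payoff 11); vs a5: b4 (payoff 7).
The only mutual best response is (a4, b4); neither player gains by switching there.

(a4, b4)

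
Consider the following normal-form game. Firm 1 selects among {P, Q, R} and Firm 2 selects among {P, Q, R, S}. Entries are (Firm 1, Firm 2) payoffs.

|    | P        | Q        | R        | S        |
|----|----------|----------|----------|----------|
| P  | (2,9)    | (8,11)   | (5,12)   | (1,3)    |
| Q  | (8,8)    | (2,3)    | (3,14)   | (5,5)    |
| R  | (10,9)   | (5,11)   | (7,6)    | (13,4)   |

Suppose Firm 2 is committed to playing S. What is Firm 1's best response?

With Firm 2 fixed at S, Firm 1's payoffs are: P → 1, Q → 5, R → 13.
The maximum is 13, achieved by R.

R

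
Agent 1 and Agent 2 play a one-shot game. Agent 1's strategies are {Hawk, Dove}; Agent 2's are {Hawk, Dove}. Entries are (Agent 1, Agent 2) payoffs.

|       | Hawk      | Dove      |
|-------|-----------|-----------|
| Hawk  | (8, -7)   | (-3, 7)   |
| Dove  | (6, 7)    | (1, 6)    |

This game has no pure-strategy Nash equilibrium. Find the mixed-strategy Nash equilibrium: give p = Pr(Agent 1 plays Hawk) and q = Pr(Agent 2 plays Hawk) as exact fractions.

In a mixed NE each player is indifferent between their pure strategies, so the opponent's mix sets the indifference.
Agent 2 indifferent between Hawk and Dove: p·(-7) + (1−p)·7 = p·7 + (1−p)·6 ⟹ 7 + (-14)p = 6 + 1p ⟹ p = 1/15.
Agent 1 indifferent between Hawk and Dove: q·8 + (1−q)·(-3) = q·6 + (1−q)·1 ⟹ (-3) + 11q = 1 + 5q ⟹ q = 2/3.

p = 1/15, q = 2/3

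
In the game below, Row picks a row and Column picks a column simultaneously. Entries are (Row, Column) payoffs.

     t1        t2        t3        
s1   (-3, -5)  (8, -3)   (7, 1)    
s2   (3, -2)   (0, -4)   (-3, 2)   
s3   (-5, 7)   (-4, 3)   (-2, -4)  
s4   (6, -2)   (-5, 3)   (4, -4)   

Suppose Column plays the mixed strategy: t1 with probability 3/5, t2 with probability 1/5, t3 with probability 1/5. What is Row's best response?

s4

Row's best reply maximizes expected payoff against the mix.
s1: (3/5)·(-3) + (1/5)·8 + (1/5)·7 = 6/5
s2: (3/5)·3 + (1/5)·0 + (1/5)·(-3) = 6/5
s3: (3/5)·(-5) + (1/5)·(-4) + (1/5)·(-2) = -21/5
s4: (3/5)·6 + (1/5)·(-5) + (1/5)·4 = 17/5
Highest expected payoff is 17/5, from s4.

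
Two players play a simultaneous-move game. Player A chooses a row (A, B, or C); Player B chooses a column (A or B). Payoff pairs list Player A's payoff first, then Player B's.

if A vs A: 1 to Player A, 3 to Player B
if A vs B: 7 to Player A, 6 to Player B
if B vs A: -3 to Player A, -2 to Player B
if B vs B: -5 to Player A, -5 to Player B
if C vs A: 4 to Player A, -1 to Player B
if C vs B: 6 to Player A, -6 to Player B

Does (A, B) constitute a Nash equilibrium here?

Holding Player B at B: Player A gets 7 from A, versus -5 from B, 6 from C. No profitable deviation for Player A.
Holding Player A at A: Player B gets 6 from B, versus 3 from A. No profitable deviation for Player B either.

Yes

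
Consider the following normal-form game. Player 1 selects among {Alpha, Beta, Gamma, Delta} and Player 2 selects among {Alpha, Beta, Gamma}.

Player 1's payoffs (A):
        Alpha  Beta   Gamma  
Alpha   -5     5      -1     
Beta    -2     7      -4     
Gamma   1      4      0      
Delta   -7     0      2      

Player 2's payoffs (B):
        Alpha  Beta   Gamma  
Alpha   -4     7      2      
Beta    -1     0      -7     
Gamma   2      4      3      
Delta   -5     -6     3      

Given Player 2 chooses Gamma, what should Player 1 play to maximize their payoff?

With Player 2 fixed at Gamma, Player 1's payoffs are: Alpha → -1, Beta → -4, Gamma → 0, Delta → 2.
The maximum is 2, achieved by Delta.

Delta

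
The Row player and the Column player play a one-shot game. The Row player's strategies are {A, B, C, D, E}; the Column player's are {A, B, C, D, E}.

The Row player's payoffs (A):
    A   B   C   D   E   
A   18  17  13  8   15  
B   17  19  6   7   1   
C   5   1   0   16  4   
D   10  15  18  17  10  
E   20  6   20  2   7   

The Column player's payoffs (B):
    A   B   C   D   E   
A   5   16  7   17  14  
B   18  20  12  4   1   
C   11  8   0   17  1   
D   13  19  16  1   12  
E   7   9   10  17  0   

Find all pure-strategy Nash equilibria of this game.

Find each player's best response to every opponent strategy; NE are the intersections.
The Row player's best responses — vs A: E (payoff 20); vs B: B (payoff 19); vs C: E (payoff 20); vs D: D (payoff 17); vs E: A (payoff 15).
The Column player's best responses — vs A: D (payoff 17); vs B: B (payoff 20); vs C: D (payoff 17); vs D: B (payoff 19); vs E: D (payoff 17).
The only mutual best response is (B, B); neither player gains by switching there.

(B, B)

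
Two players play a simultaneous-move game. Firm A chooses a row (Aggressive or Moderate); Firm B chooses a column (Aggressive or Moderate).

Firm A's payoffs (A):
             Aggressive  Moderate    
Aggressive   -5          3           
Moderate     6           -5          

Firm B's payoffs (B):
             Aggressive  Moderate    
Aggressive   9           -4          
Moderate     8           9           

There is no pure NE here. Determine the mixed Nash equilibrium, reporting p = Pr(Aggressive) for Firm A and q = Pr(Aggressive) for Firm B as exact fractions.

p = 1/14, q = 8/19

In a mixed NE each player is indifferent between their pure strategies, so the opponent's mix sets the indifference.
Firm B indifferent between Aggressive and Moderate: p·9 + (1−p)·8 = p·(-4) + (1−p)·9 ⟹ 8 + 1p = 9 + (-13)p ⟹ p = 1/14.
Firm A indifferent between Aggressive and Moderate: q·(-5) + (1−q)·3 = q·6 + (1−q)·(-5) ⟹ 3 + (-8)q = (-5) + 11q ⟹ q = 8/19.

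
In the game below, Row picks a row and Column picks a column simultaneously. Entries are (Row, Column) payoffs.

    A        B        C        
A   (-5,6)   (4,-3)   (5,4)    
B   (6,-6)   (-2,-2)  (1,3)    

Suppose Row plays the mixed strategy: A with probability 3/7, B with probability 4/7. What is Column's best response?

C

Column's best reply maximizes expected payoff against the mix.
A: (3/7)·6 + (4/7)·(-6) = -6/7
B: (3/7)·(-3) + (4/7)·(-2) = -17/7
C: (3/7)·4 + (4/7)·3 = 24/7
Highest expected payoff is 24/7, from C.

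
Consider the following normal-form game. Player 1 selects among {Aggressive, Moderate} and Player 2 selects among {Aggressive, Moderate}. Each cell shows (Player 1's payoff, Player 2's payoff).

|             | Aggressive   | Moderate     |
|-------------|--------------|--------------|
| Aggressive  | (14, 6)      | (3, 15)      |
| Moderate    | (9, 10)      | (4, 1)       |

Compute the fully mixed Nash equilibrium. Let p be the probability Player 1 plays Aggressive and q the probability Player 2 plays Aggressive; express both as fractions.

In a mixed NE each player is indifferent between their pure strategies, so the opponent's mix sets the indifference.
Player 2 indifferent between Aggressive and Moderate: p·6 + (1−p)·10 = p·15 + (1−p)·1 ⟹ 10 + (-4)p = 1 + 14p ⟹ p = 1/2.
Player 1 indifferent between Aggressive and Moderate: q·14 + (1−q)·3 = q·9 + (1−q)·4 ⟹ 3 + 11q = 4 + 5q ⟹ q = 1/6.

p = 1/2, q = 1/6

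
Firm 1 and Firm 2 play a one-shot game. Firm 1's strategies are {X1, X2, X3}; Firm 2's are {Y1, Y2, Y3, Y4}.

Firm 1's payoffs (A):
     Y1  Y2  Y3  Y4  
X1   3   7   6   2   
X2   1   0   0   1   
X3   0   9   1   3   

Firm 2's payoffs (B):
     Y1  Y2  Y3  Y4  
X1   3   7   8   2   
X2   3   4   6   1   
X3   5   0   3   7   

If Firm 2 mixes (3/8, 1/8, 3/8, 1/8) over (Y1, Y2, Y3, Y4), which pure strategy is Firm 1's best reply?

Compute Firm 1's expected payoff from each pure strategy against the given mix.
X1: (3/8)·3 + (1/8)·7 + (3/8)·6 + (1/8)·2 = 9/2
X2: (3/8)·1 + (1/8)·0 + (3/8)·0 + (1/8)·1 = 1/2
X3: (3/8)·0 + (1/8)·9 + (3/8)·1 + (1/8)·3 = 15/8
Highest expected payoff is 9/2, from X1.

X1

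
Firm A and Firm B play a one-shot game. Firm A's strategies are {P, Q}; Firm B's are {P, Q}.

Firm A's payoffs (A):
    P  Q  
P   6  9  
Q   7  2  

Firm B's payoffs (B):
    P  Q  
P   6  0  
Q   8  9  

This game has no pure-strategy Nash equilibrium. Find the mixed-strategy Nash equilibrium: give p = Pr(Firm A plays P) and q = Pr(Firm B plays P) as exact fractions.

p = 1/7, q = 7/8

Each player's mixing probability is pinned down by making the *other* player indifferent.
Firm B indifferent between P and Q: p·6 + (1−p)·8 = p·0 + (1−p)·9 ⟹ 8 + (-2)p = 9 + (-9)p ⟹ p = 1/7.
Firm A indifferent between P and Q: q·6 + (1−q)·9 = q·7 + (1−q)·2 ⟹ 9 + (-3)q = 2 + 5q ⟹ q = 7/8.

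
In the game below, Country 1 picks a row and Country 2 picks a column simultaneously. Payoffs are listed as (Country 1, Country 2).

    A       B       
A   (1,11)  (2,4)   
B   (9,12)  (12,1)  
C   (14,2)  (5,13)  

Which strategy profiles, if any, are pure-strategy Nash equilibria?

Find each player's best response to every opponent strategy; NE are the intersections.
Country 1's best responses — vs A: C (payoff 14); vs B: B (payoff 12).
Country 2's best responses — vs A: A (payoff 11); vs B: A (payoff 12); vs C: B (payoff 13).
No cell has both players best-responding. For instance, Country 1's best reply to B is B, but against B Country 2 prefers A over B.

No pure-strategy Nash equilibrium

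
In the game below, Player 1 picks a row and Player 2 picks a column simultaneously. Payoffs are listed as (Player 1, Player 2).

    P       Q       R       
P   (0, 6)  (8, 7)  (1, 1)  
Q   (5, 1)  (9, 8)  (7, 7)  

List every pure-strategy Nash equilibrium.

A profile is a Nash equilibrium when each player is best-responding to the other.
Player 1's best responses — vs P: Q (payoff 5); vs Q: Q (payoff 9); vs R: Q (payoff 7).
Player 2's best responses — vs P: Q (payoff 7); vs Q: Q (payoff 8).
The only mutual best response is (Q, Q); neither player gains by switching there.

(Q, Q)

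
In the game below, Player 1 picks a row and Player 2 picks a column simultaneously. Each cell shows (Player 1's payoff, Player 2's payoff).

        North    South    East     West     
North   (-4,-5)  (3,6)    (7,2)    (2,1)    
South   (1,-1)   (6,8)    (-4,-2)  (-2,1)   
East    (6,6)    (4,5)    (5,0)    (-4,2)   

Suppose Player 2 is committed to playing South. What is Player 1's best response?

With Player 2 fixed at South, Player 1's payoffs are: North → 3, South → 6, East → 4.
The maximum is 6, achieved by South.

South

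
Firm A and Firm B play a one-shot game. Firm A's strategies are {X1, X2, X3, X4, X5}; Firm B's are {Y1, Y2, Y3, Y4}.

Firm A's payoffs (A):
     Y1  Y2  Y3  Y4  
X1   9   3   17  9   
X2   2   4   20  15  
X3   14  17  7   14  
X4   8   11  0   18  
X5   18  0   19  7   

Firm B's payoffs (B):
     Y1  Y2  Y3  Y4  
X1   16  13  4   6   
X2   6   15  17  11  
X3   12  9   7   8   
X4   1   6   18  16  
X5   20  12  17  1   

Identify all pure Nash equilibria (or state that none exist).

Find each player's best response to every opponent strategy; NE are the intersections.
Firm A's best responses — vs Y1: X5 (payoff 18); vs Y2: X3 (payoff 17); vs Y3: X2 (payoff 20); vs Y4: X4 (payoff 18).
Firm B's best responses — vs X1: Y1 (payoff 16); vs X2: Y3 (payoff 17); vs X3: Y1 (payoff 12); vs X4: Y3 (payoff 18); vs X5: Y1 (payoff 20).
Mutual best responses occur at (X2, Y3) and (X5, Y1); at each, neither player gains by switching.

(X2, Y3) and (X5, Y1)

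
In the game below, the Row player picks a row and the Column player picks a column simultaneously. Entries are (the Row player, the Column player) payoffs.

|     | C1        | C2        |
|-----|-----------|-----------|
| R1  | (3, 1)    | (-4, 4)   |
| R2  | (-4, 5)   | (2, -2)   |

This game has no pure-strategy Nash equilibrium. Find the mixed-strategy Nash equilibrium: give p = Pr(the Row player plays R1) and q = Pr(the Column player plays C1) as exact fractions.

p = 7/10, q = 6/13

In a mixed NE each player is indifferent between their pure strategies, so the opponent's mix sets the indifference.
The Column player indifferent between C1 and C2: p·1 + (1−p)·5 = p·4 + (1−p)·(-2) ⟹ 5 + (-4)p = (-2) + 6p ⟹ p = 7/10.
The Row player indifferent between R1 and R2: q·3 + (1−q)·(-4) = q·(-4) + (1−q)·2 ⟹ (-4) + 7q = 2 + (-6)q ⟹ q = 6/13.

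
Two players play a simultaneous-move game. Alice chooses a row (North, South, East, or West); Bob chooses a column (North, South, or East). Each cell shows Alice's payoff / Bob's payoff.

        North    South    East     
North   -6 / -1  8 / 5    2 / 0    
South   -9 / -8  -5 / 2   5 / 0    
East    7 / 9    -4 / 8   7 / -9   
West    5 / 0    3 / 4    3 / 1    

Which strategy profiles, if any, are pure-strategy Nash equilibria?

A profile is a Nash equilibrium when each player is best-responding to the other.
Alice's best responses — vs North: East (payoff 7); vs South: North (payoff 8); vs East: East (payoff 7).
Bob's best responses — vs North: South (payoff 5); vs South: South (payoff 2); vs East: North (payoff 9); vs West: South (payoff 4).
Mutual best responses occur at (North, South) and (East, North); at each, neither player gains by switching.

(North, South) and (East, North)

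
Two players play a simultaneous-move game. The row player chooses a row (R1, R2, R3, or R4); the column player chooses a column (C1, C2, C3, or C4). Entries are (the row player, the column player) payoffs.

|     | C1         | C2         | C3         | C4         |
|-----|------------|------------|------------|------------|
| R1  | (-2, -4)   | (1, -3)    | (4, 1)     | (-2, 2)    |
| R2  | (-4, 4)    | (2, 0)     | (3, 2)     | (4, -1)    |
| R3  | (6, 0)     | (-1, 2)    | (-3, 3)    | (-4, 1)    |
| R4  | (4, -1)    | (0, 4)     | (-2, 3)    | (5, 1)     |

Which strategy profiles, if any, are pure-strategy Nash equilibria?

Find each player's best response to every opponent strategy; NE are the intersections.
The row player's best responses — vs C1: R3 (payoff 6); vs C2: R2 (payoff 2); vs C3: R1 (payoff 4); vs C4: R4 (payoff 5).
The column player's best responses — vs R1: C4 (payoff 2); vs R2: C1 (payoff 4); vs R3: C3 (payoff 3); vs R4: C2 (payoff 4).
No cell has both players best-responding. For instance, the row player's best reply to C3 is R1, but against R1 the column player prefers C4 over C3.

None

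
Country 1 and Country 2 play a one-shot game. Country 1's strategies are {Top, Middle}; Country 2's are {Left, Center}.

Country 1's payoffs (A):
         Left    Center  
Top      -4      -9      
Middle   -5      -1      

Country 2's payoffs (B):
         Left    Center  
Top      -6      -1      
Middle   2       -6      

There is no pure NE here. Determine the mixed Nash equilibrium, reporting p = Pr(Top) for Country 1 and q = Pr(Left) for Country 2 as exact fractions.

p = 8/13, q = 8/9

Each player's mixing probability is pinned down by making the *other* player indifferent.
Country 2 indifferent between Left and Center: p·(-6) + (1−p)·2 = p·(-1) + (1−p)·(-6) ⟹ 2 + (-8)p = (-6) + 5p ⟹ p = 8/13.
Country 1 indifferent between Top and Middle: q·(-4) + (1−q)·(-9) = q·(-5) + (1−q)·(-1) ⟹ (-9) + 5q = (-1) + (-4)q ⟹ q = 8/9.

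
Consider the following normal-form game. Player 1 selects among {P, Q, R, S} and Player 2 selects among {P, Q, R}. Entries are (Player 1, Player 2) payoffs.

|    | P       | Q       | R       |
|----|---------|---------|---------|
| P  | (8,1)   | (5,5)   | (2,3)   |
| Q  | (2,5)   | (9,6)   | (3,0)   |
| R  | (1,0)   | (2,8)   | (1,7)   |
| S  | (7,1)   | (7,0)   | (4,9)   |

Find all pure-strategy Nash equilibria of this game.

A profile is a Nash equilibrium when each player is best-responding to the other.
Player 1's best responses — vs P: P (payoff 8); vs Q: Q (payoff 9); vs R: S (payoff 4).
Player 2's best responses — vs P: Q (payoff 5); vs Q: Q (payoff 6); vs R: Q (payoff 8); vs S: R (payoff 9).
Mutual best responses occur at (Q, Q) and (S, R); at each, neither player gains by switching.

(Q, Q) and (S, R)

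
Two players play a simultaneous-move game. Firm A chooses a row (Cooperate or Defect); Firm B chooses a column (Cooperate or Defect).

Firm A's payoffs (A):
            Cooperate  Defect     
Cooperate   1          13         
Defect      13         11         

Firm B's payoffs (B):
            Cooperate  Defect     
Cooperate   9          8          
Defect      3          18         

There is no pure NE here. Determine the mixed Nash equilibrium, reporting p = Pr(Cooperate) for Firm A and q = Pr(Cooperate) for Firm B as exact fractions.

In a mixed NE each player is indifferent between their pure strategies, so the opponent's mix sets the indifference.
Firm B indifferent between Cooperate and Defect: p·9 + (1−p)·3 = p·8 + (1−p)·18 ⟹ 3 + 6p = 18 + (-10)p ⟹ p = 15/16.
Firm A indifferent between Cooperate and Defect: q·1 + (1−q)·13 = q·13 + (1−q)·11 ⟹ 13 + (-12)q = 11 + 2q ⟹ q = 1/7.

p = 15/16, q = 1/7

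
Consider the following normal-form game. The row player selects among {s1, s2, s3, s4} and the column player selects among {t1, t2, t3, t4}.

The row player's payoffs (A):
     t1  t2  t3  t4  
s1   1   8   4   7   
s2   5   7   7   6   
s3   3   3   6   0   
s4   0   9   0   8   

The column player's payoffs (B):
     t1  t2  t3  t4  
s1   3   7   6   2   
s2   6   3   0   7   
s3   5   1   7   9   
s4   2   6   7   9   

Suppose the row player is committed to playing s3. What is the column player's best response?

With the row player fixed at s3, the column player's payoffs are: t1 → 5, t2 → 1, t3 → 7, t4 → 9.
The maximum is 9, achieved by t4.

t4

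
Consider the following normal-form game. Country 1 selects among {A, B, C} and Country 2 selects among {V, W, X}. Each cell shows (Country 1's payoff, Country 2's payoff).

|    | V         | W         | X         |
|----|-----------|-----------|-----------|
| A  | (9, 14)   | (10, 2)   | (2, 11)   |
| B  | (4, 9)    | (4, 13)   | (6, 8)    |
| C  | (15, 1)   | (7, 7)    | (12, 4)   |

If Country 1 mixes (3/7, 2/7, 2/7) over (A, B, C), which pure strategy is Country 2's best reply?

V

Country 2's best reply maximizes expected payoff against the mix.
V: (3/7)·14 + (2/7)·9 + (2/7)·1 = 62/7
W: (3/7)·2 + (2/7)·13 + (2/7)·7 = 46/7
X: (3/7)·11 + (2/7)·8 + (2/7)·4 = 57/7
Highest expected payoff is 62/7, from V.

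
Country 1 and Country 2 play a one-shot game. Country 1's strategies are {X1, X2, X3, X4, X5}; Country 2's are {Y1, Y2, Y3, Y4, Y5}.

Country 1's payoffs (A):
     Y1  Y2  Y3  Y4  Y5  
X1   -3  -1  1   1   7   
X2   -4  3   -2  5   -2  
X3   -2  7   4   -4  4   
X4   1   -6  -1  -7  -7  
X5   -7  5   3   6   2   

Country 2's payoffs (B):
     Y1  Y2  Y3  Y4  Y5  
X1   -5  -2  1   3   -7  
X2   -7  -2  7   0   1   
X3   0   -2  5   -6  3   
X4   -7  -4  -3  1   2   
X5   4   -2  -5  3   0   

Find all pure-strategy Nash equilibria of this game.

Find each player's best response to every opponent strategy; NE are the intersections.
Country 1's best responses — vs Y1: X4 (payoff 1); vs Y2: X3 (payoff 7); vs Y3: X3 (payoff 4); vs Y4: X5 (payoff 6); vs Y5: X1 (payoff 7).
Country 2's best responses — vs X1: Y4 (payoff 3); vs X2: Y3 (payoff 7); vs X3: Y3 (payoff 5); vs X4: Y5 (payoff 2); vs X5: Y1 (payoff 4).
The only mutual best response is (X3, Y3); neither player gains by switching there.

(X3, Y3)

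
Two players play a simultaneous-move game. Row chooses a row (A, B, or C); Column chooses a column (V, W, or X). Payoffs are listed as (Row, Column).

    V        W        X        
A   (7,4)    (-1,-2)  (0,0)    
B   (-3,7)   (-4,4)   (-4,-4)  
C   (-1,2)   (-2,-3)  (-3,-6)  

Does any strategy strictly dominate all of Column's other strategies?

Check whether one of Column's strategies beats all alternatives regardless of what the opponent does.
V strictly dominates: vs A: 4 > each of {-2, 0}; vs B: 7 > each of {4, -4}; vs C: 2 > each of {-3, -6}.

V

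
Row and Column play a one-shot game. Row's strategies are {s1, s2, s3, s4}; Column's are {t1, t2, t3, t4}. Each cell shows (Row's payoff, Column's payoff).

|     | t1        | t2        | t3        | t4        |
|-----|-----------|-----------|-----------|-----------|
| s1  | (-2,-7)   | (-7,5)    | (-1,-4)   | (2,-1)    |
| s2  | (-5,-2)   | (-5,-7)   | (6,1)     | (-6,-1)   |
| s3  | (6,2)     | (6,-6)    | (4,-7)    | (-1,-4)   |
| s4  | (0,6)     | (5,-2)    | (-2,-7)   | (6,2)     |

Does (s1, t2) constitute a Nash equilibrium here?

No

Holding Column at t2: Row gets -7 from s1 but could get 6 by switching to s3. Row has a profitable deviation.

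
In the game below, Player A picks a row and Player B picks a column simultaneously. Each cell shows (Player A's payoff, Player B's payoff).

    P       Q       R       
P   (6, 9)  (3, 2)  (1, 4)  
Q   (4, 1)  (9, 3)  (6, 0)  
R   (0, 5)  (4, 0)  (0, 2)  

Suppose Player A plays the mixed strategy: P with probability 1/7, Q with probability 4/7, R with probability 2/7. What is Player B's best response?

P

Compute Player B's expected payoff from each pure strategy against the given mix.
P: (1/7)·9 + (4/7)·1 + (2/7)·5 = 23/7
Q: (1/7)·2 + (4/7)·3 + (2/7)·0 = 2
R: (1/7)·4 + (4/7)·0 + (2/7)·2 = 8/7
Highest expected payoff is 23/7, from P.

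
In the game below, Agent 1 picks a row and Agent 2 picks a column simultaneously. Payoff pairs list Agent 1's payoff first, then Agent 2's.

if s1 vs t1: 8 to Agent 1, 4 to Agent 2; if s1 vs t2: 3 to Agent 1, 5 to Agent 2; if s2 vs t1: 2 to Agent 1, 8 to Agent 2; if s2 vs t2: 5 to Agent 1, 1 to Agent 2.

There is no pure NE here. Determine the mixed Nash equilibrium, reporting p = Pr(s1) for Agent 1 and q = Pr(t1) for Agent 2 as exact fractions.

Each player's mixing probability is pinned down by making the *other* player indifferent.
Agent 2 indifferent between t1 and t2: p·4 + (1−p)·8 = p·5 + (1−p)·1 ⟹ 8 + (-4)p = 1 + 4p ⟹ p = 7/8.
Agent 1 indifferent between s1 and s2: q·8 + (1−q)·3 = q·2 + (1−q)·5 ⟹ 3 + 5q = 5 + (-3)q ⟹ q = 1/4.

p = 7/8, q = 1/4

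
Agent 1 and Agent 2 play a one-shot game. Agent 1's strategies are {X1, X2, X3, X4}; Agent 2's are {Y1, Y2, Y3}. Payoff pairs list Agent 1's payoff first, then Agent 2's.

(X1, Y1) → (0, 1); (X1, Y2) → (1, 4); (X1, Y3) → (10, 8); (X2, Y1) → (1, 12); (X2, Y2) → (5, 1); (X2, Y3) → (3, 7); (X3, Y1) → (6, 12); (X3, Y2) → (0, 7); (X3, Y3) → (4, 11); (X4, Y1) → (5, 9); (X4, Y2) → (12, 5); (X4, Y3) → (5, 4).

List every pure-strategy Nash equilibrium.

(X1, Y3) and (X3, Y1)

A profile is a Nash equilibrium when each player is best-responding to the other.
Agent 1's best responses — vs Y1: X3 (payoff 6); vs Y2: X4 (payoff 12); vs Y3: X1 (payoff 10).
Agent 2's best responses — vs X1: Y3 (payoff 8); vs X2: Y1 (payoff 12); vs X3: Y1 (payoff 12); vs X4: Y1 (payoff 9).
Mutual best responses occur at (X1, Y3) and (X3, Y1); at each, neither player gains by switching.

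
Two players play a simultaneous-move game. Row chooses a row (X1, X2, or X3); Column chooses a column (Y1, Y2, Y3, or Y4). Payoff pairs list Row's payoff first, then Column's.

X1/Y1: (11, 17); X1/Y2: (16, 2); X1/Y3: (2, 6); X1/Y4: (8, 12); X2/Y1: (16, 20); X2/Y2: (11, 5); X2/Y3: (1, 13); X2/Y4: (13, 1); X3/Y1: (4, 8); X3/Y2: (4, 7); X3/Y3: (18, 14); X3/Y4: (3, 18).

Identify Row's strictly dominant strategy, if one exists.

None

Check whether one of Row's strategies beats all alternatives regardless of what the opponent does.
X1 is not dominant: against Y1, X2 gives 16 > 11.
X2 is not dominant: against Y2, X1 gives 16 > 11.
X3 is not dominant: against Y1, X1 gives 11 > 4.
No single strategy is best against every opponent action.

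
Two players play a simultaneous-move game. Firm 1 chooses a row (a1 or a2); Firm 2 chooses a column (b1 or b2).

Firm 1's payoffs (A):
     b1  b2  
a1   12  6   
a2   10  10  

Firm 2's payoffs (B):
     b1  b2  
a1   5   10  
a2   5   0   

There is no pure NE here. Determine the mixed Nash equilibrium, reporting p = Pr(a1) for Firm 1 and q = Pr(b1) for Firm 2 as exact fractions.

In a mixed NE each player is indifferent between their pure strategies, so the opponent's mix sets the indifference.
Firm 2 indifferent between b1 and b2: p·5 + (1−p)·5 = p·10 + (1−p)·0 ⟹ 5 + 0p = 0 + 10p ⟹ p = 1/2.
Firm 1 indifferent between a1 and a2: q·12 + (1−q)·6 = q·10 + (1−q)·10 ⟹ 6 + 6q = 10 + 0q ⟹ q = 2/3.

p = 1/2, q = 2/3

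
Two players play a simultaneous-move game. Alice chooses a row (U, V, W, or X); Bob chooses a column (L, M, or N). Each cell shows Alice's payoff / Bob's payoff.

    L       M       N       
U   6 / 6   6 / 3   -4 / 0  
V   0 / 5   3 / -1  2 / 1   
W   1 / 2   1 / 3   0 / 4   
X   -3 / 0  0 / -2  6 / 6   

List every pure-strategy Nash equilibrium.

(U, L) and (X, N)

Find each player's best response to every opponent strategy; NE are the intersections.
Alice's best responses — vs L: U (payoff 6); vs M: U (payoff 6); vs N: X (payoff 6).
Bob's best responses — vs U: L (payoff 6); vs V: L (payoff 5); vs W: N (payoff 4); vs X: N (payoff 6).
Mutual best responses occur at (U, L) and (X, N); at each, neither player gains by switching.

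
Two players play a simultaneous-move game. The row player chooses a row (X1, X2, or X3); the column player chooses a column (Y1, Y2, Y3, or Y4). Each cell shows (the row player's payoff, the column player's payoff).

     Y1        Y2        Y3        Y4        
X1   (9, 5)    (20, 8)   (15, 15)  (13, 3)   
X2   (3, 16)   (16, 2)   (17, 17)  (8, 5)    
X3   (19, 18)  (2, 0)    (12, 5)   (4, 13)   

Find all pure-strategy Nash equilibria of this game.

Find each player's best response to every opponent strategy; NE are the intersections.
The row player's best responses — vs Y1: X3 (payoff 19); vs Y2: X1 (payoff 20); vs Y3: X2 (payoff 17); vs Y4: X1 (payoff 13).
The column player's best responses — vs X1: Y3 (payoff 15); vs X2: Y3 (payoff 17); vs X3: Y1 (payoff 18).
Mutual best responses occur at (X2, Y3) and (X3, Y1); at each, neither player gains by switching.

(X2, Y3) and (X3, Y1)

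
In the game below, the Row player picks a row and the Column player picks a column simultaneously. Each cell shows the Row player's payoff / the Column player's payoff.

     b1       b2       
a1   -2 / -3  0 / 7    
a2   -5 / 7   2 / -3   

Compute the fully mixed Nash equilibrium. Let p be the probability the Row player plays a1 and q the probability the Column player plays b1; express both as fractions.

p = 1/2, q = 2/5

In a mixed NE each player is indifferent between their pure strategies, so the opponent's mix sets the indifference.
The Column player indifferent between b1 and b2: p·(-3) + (1−p)·7 = p·7 + (1−p)·(-3) ⟹ 7 + (-10)p = (-3) + 10p ⟹ p = 1/2.
The Row player indifferent between a1 and a2: q·(-2) + (1−q)·0 = q·(-5) + (1−q)·2 ⟹ 0 + (-2)q = 2 + (-7)q ⟹ q = 2/5.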